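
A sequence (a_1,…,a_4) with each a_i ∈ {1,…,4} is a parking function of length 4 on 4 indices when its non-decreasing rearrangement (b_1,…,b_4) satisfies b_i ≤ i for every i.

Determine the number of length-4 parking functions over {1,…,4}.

125

#PF = (5−4)·5^(4−1) = 1 · 125 = 125 (Konheim–Weiss)
E.g. (2,4,1,3) → sorted (1,2,3,4): b_i ≤ i ∀i, a PF.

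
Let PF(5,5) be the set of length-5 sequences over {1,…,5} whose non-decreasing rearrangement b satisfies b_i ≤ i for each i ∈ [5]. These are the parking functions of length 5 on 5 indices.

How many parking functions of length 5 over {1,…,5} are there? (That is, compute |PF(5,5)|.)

1296

Count = (6−5)·6^(5−1) = 1 · 1296 = 1296
One tuple (1,2,4,3,2) → sorted (1,2,2,3,4): b_i ≤ i ∀i, a PF.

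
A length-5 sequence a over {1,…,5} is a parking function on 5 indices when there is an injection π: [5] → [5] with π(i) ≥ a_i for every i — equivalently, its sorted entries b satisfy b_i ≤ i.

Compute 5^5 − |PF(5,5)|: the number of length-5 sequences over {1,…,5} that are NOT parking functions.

Count = (6−5)·6^(5−1) = 1×1296 = 1296 (Pollak)
Check (5,2,5,5,3) → sorted (2,3,5,5,5): b_1=2>1, not a PF.
So 3125 − 1296 = 1829 fail.

1829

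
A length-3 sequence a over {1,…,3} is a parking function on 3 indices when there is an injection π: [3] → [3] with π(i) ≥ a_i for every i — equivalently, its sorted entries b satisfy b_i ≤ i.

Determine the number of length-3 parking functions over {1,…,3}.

16

|PF| = 1·4^2 = 1·16 = 16
E.g. (2,1,1) → sorted (1,1,2): b_i ≤ i ∀i, a PF.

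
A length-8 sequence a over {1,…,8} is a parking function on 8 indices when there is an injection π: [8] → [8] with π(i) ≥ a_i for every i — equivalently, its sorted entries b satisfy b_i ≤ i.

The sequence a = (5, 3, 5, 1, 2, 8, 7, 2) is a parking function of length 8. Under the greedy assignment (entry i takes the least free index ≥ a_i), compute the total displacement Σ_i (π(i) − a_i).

3

Σπ = 36 ({1..8} each once); Σa = 5+3+5+1+2+8+7+2 = 33; disp = 36−33 = 3.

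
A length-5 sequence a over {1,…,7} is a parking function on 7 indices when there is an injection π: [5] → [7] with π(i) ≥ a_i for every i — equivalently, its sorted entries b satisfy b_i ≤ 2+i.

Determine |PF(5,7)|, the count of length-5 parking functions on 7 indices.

12288

#PF = (8−5)·8^(5−1) = 3 · 4096 = 12288 (Konheim–Weiss)
Check (1,7,1,2,2) → sorted (1,1,2,2,7): b_i ≤ 2+i ∀i, a PF.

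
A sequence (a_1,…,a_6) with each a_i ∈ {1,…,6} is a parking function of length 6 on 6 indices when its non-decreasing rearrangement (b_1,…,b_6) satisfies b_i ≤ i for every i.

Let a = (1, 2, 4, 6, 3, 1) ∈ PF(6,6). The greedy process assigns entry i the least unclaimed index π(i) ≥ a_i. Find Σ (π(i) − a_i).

4

Σπ(i) = 1+…+6 = 21; Σa = 1+2+4+6+3+1 = 17; disp = 21−17 = 4.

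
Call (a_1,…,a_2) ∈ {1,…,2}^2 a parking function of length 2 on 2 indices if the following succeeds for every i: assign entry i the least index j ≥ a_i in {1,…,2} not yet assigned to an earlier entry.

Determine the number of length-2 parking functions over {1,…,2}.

Count = (2−2+1)·(2+1)^(2−1) = 1·3 = 3 (Pollak)
One tuple (1,2) → sorted (1,2): b_i ≤ i ∀i, a PF.

3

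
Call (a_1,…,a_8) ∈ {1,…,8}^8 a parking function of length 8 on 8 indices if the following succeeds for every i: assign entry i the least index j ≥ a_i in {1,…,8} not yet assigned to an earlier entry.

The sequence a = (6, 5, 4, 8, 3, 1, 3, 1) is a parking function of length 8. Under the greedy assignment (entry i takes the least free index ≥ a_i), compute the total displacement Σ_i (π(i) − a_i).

Σπ = 36 ({1..8} each once); Σa = 6+5+4+8+3+1+3+1 = 31; disp = 36−31 = 5.

5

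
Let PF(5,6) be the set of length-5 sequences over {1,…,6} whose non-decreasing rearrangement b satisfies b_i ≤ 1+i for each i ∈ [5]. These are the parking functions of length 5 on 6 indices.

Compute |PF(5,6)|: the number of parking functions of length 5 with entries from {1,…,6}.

Count = (7−5)·7^(5−1) = 2×2401 = 4802 (Konheim–Weiss)
One tuple (6,1,1,3,4) → sorted (1,1,3,4,6): b_i ≤ 1+i ∀i, a PF.

4802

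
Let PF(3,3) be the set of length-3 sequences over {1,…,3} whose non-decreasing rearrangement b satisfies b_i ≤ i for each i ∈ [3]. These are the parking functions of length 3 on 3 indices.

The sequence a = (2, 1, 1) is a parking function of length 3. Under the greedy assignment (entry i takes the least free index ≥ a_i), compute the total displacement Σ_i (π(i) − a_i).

Σπ(i) = 1+…+3 = 6; Σa = 2+1+1 = 4; disp = 6−4 = 2.

2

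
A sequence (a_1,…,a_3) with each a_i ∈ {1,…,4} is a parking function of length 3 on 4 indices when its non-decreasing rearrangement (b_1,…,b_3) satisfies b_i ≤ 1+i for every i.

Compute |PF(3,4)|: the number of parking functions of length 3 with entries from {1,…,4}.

|PF(3,4)| = (4−3+1)·(4+1)^(3−1) = 2·25 = 50
One tuple (1,1,3) → sorted (1,1,3): b_i ≤ 1+i ∀i, a PF.

50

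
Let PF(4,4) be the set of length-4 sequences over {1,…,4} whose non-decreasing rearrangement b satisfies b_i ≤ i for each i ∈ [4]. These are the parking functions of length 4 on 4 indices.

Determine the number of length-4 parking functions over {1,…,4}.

125

|PF| = (4+1−4)·(4+1)^{4−1} = 1·125 = 125 (Pollak)
One tuple (1,4,3,2) → sorted (1,2,3,4): b_i ≤ i ∀i, a PF.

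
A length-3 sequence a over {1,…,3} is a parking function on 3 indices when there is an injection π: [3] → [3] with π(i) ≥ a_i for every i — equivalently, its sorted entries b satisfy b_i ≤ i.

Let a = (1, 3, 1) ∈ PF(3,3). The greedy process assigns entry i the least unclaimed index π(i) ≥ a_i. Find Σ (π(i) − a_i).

Σπ(i) = 1+…+3 = 6; Σa = 1+3+1 = 5; disp = 6−5 = 1.

1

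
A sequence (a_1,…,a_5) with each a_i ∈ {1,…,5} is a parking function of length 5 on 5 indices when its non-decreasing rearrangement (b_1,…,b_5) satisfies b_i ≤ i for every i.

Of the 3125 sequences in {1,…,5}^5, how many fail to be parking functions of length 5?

|PF(5,5)| = 1·6^4 = 1×1296 = 1296 (Konheim–Weiss)
Example (4,5,4,2,5) → sorted (2,4,4,5,5): b_1=2>1, not a PF.
Total 3125; non-PF = 3125−1296 = 1829

1829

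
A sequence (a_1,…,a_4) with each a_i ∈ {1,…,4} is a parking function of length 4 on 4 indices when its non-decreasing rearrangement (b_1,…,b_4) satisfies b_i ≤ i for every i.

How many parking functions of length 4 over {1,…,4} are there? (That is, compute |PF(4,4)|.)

125

|PF(4,4)| = (4+1−4)·(4+1)^{4−1} = 1 · 125 = 125
E.g. (1,1,1,3) → sorted (1,1,1,3): b_i ≤ i ∀i, a PF.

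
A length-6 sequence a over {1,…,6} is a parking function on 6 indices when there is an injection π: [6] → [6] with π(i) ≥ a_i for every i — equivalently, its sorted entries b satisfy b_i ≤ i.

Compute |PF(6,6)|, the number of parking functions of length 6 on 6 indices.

16807

#PF = 1·7^5 = 1×16807 = 16807 (Pollak)
One tuple (1,1,1,3,3,2) → sorted (1,1,1,2,3,3): b_i ≤ i ∀i, a PF.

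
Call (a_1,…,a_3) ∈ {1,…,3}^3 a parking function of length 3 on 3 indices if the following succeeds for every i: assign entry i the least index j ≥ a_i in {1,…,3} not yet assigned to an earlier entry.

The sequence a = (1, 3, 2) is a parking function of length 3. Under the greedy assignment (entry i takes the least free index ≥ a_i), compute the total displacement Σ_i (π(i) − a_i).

Σπ(i) = 1+…+3 = 6; Σa = 1+3+2 = 6; disp = 6−6 = 0.

0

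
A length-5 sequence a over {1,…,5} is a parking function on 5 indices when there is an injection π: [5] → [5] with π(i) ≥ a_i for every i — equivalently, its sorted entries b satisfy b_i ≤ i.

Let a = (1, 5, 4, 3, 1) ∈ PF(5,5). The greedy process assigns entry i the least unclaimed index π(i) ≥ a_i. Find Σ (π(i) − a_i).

Σπ = 5·6/2 = 15 (π permutes [5]); Σa = 1+5+4+3+1 = 14; disp = 15−14 = 1.

1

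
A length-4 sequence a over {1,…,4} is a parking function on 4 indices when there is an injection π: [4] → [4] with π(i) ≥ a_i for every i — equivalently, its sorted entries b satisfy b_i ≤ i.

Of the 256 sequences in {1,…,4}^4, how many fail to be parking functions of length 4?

131

|PF(4,4)| = (4+1−4)·(4+1)^{4−1} = 1×125 = 125 (Pollak)
Check (4,3,3,3) → sorted (3,3,3,4): b_1=3>1, not a PF.
4^4 − 125 = 256 − 125 = 131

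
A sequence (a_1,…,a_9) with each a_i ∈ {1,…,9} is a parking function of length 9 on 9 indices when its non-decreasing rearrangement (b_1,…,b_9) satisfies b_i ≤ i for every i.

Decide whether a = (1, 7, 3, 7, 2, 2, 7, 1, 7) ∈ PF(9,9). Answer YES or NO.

Order a: b = (1, 1, 2, 2, 3, 7, 7, 7, 7).
  b_1=1 ≤ 1
  b_2=1 ≤ 2
  b_3=2 ≤ 3
  b_4=2 ≤ 4
  b_5=3 ≤ 5
  b_6=7 > 6
  fails at i=6 ⇒ NO

NO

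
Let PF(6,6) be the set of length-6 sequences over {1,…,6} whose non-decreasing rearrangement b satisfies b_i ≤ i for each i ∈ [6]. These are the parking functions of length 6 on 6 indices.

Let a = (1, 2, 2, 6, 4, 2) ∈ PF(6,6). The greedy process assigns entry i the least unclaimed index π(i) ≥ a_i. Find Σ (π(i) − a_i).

4

Σπ(i) = 1+…+6 = 21; Σa = 1+2+2+6+4+2 = 17; disp = 21−17 = 4.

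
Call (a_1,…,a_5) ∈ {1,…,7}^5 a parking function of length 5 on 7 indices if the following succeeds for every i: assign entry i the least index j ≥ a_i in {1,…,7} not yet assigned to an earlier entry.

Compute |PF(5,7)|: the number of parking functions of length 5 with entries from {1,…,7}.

12288

|PF| = 3·8^4 = 3·4096 = 12288 (Pollak)
Example (5,5,1,6,1) → sorted (1,1,5,5,6): b_i ≤ 2+i ∀i, a PF.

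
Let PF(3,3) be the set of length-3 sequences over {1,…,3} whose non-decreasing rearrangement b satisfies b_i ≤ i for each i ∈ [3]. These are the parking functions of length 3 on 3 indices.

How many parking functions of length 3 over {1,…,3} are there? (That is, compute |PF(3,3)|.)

|PF(3,3)| = (3+1−3)·(3+1)^{3−1} = 1 · 16 = 16 (Pollak)
Check (3,1,1) → sorted (1,1,3): b_i ≤ i ∀i, a PF.

16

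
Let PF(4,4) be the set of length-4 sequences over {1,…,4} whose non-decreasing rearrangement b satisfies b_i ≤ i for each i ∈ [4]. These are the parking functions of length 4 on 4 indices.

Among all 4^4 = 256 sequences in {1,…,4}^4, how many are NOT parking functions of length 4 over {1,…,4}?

131

|PF(4,4)| = (4+1−4)·(4+1)^{4−1} = 1×125 = 125 (Konheim–Weiss)
One tuple (3,2,4,4) → sorted (2,3,4,4): b_1=2>1, not a PF.
So 256 − 125 = 131 fail.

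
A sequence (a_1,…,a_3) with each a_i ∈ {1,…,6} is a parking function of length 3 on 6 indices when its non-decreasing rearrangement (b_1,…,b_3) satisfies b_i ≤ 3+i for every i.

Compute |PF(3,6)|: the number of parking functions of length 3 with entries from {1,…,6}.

#PF = (6−3+1)·(6+1)^(3−1) = 4·49 = 196 [KW]
E.g. (6,2,1) → sorted (1,2,6): b_i ≤ 3+i ∀i, a PF.

196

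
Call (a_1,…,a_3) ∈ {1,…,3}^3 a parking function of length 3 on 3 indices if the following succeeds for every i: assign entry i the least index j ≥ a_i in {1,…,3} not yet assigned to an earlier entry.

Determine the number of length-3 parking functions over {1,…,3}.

|PF(3,3)| = (4−3)·4^(3−1) = 1×16 = 16
E.g. (1,3,1) → sorted (1,1,3): b_i ≤ i ∀i, a PF.

16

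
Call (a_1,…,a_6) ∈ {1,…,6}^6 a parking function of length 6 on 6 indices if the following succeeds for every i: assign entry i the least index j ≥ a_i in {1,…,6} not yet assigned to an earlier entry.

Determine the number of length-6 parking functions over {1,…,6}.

16807

Count = 1·7^5 = 1·16807 = 16807 [KW]
Check (2,5,4,1,5,2) → sorted (1,2,2,4,5,5): b_i ≤ i ∀i, a PF.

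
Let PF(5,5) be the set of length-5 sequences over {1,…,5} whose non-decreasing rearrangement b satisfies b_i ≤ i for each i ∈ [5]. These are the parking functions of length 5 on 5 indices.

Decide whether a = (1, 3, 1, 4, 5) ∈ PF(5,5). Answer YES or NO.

Order a: b = (1, 1, 3, 4, 5).
  b_1=1 ≤ 1
  b_2=1 ≤ 2
  b_3=3 ≤ 3
  b_4=4 ≤ 4
  b_5=5 ≤ 5
All bounds hold ⇒ YES

YES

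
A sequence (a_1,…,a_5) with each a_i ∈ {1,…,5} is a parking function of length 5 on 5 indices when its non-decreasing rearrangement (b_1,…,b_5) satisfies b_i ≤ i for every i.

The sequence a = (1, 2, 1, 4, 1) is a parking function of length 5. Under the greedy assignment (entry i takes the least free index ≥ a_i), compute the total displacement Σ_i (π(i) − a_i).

Σπ = 5·6/2 = 15 (π permutes [5]); Σa = 1+2+1+4+1 = 9; disp = 15−9 = 6.

6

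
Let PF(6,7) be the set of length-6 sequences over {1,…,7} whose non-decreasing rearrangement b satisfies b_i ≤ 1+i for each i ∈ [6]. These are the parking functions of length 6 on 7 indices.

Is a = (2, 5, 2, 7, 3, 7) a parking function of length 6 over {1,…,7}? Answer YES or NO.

NO

Order a: b = (2, 2, 3, 5, 7, 7).
  b_1=2 ≤ 2
  b_2=2 ≤ 3
  b_3=3 ≤ 4
  b_4=5 ≤ 5
  b_5=7 > 6
  fails at i=5 ⇒ NO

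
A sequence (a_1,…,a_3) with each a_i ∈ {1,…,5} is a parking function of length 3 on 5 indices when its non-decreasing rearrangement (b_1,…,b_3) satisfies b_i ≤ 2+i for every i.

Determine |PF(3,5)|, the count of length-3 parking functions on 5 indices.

108

|PF(3,5)| = (6−3)·6^(3−1) = 3 · 36 = 108
Check (4,5,2) → sorted (2,4,5): b_i ≤ 2+i ∀i, a PF.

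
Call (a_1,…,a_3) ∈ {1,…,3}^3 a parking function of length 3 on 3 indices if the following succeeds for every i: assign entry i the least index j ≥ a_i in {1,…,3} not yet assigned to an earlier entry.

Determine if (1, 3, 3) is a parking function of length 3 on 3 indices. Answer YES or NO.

NO

Sorted: b = (1, 3, 3).
  b_1=1 ≤ 1
  b_2=3 > 2
  fails at i=2 ⇒ NO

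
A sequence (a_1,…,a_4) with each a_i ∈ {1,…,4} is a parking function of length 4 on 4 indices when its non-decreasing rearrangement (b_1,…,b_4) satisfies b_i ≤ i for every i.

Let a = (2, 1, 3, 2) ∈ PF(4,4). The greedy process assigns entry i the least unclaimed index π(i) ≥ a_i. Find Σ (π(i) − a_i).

Σπ = 4·5/2 = 10 (π permutes [4]); Σa = 2+1+3+2 = 8; disp = 10−8 = 2.

2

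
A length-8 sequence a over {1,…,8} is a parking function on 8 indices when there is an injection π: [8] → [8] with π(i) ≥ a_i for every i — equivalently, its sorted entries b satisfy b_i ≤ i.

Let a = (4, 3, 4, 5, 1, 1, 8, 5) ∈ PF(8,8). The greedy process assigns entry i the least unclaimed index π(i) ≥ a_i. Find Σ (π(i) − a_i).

Σπ = 36 ({1..8} each once); Σa = 4+3+4+5+1+1+8+5 = 31; disp = 36−31 = 5.

5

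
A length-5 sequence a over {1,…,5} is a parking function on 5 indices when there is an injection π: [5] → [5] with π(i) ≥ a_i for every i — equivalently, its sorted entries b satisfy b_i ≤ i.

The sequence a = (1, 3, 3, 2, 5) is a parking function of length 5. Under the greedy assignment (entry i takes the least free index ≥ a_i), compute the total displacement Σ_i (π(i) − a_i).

1

Σπ = 15 ({1..5} each once); Σa = 1+3+3+2+5 = 14; disp = 15−14 = 1.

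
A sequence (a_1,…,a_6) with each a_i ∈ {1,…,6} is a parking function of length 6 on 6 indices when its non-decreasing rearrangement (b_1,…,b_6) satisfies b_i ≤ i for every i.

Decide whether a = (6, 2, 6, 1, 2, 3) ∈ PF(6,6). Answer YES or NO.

NO

Rearranged: b = (1, 2, 2, 3, 6, 6).
  b_1=1 ≤ 1
  b_2=2 ≤ 2
  b_3=2 ≤ 3
  b_4=3 ≤ 4
  b_5=6 > 5
  fails at i=5 ⇒ NO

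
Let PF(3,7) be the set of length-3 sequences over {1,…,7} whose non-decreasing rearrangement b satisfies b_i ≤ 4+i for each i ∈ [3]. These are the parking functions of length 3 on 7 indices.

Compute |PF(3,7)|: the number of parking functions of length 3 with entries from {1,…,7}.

|PF| = (7+1−3)·(7+1)^{3−1} = 5×64 = 320 (Konheim–Weiss)
Example (3,6,7) → sorted (3,6,7): b_i ≤ 4+i ∀i, a PF.

320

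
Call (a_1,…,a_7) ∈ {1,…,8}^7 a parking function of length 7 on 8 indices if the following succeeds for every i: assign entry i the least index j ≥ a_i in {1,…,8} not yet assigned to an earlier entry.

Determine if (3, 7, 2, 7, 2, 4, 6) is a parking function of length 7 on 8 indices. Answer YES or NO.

YES

Order a: b = (2, 2, 3, 4, 6, 7, 7).
  b_1=2 ≤ 2
  b_2=2 ≤ 3
  b_3=3 ≤ 4
  b_4=4 ≤ 5
  b_5=6 ≤ 6
  b_6=7 ≤ 7
  b_7=7 ≤ 8
All bounds hold ⇒ YES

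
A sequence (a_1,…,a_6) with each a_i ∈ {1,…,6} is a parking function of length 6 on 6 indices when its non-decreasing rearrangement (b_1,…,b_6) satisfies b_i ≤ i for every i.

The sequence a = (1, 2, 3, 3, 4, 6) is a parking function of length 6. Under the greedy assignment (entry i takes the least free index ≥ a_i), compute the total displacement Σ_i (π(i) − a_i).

2

Σπ = 6·7/2 = 21 (π permutes [6]); Σa = 1+2+3+3+4+6 = 19; disp = 21−19 = 2.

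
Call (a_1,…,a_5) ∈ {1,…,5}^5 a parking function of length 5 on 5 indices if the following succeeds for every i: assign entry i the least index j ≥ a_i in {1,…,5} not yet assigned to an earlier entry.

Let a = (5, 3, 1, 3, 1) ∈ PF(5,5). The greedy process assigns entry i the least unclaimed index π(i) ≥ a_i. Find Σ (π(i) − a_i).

2

Σπ(i) = 1+…+5 = 15; Σa = 5+3+1+3+1 = 13; disp = 15−13 = 2.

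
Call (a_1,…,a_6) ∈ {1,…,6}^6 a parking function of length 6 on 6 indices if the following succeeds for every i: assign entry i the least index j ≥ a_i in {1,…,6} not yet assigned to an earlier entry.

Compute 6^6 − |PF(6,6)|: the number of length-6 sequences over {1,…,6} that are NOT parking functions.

29849

#PF = 1·7^5 = 1·16807 = 16807 (Pollak)
Example (2,3,6,5,6,4) → sorted (2,3,4,5,6,6): b_1=2>1, not a PF.
6^6 − 16807 = 46656 − 16807 = 29849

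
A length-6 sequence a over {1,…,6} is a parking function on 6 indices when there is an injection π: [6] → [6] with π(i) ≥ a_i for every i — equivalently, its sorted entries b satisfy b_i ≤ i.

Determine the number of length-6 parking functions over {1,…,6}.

16807

|PF| = (6+1−6)·(6+1)^{6−1} = 1×16807 = 16807 (Konheim–Weiss)
Check (2,1,5,2,4,5) → sorted (1,2,2,4,5,5): b_i ≤ i ∀i, a PF.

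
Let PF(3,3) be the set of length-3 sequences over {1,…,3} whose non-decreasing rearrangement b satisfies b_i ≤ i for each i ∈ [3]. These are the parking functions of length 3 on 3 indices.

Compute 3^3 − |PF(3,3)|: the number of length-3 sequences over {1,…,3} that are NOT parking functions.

11

|PF| = (3+1−3)·(3+1)^{3−1} = 1 · 16 = 16 (Pollak)
Check (3,3,3) → sorted (3,3,3): b_1=3>1, not a PF.
3^3 − 16 = 27 − 16 = 11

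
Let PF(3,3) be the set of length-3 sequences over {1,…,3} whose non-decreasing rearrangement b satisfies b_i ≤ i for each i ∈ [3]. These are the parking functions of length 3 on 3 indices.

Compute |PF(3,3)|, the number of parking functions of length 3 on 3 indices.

16

|PF| = (4−3)·4^(3−1) = 1×16 = 16 (Konheim–Weiss)
Example (2,2,1) → sorted (1,2,2): b_i ≤ i ∀i, a PF.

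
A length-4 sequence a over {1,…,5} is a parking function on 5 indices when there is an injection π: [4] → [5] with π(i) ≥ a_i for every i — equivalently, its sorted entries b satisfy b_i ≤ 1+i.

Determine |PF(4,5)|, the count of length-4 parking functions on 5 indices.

432

Count = (6−4)·6^(4−1) = 2×216 = 432
E.g. (1,1,3,5) → sorted (1,1,3,5): b_i ≤ 1+i ∀i, a PF.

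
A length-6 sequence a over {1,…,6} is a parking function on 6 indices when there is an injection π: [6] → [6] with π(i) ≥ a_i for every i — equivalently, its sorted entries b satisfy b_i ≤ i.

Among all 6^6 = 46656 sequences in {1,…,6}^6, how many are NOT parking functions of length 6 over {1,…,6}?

|PF(6,6)| = (7−6)·7^(6−1) = 1 · 16807 = 16807 (Konheim–Weiss)
Example (6,5,1,6,1,5) → sorted (1,1,5,5,6,6): b_3=5>3, not a PF.
6^6 − 16807 = 46656 − 16807 = 29849

29849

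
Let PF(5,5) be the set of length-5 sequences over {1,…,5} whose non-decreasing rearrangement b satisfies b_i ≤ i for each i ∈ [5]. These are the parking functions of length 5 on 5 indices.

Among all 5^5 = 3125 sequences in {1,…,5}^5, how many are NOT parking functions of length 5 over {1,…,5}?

1829

|PF(5,5)| = 1·6^4 = 1·1296 = 1296
One tuple (4,5,5,3,5) → sorted (3,4,5,5,5): b_1=3>1, not a PF.
So 3125 − 1296 = 1829 fail.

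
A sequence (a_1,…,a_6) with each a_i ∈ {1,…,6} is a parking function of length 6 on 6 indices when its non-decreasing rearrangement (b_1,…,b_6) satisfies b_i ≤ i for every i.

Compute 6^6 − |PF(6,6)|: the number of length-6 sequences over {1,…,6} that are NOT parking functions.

Count = (6+1−6)·(6+1)^{6−1} = 1·16807 = 16807 (Konheim–Weiss)
Check (6,5,6,6,4,5) → sorted (4,5,5,6,6,6): b_1=4>1, not a PF.
6^6 − 16807 = 46656 − 16807 = 29849

29849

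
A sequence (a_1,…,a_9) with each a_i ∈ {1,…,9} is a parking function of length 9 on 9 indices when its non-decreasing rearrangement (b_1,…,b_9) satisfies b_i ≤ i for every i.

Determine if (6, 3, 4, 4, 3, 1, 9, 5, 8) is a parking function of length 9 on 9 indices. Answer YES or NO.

NO

Order a: b = (1, 3, 3, 4, 4, 5, 6, 8, 9).
  b_1=1 ≤ 1
  b_2=3 > 2
  fails at i=2 ⇒ NO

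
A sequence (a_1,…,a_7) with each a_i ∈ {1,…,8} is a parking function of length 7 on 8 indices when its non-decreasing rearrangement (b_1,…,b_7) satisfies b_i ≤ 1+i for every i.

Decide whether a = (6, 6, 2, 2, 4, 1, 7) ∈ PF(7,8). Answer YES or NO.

Order a: b = (1, 2, 2, 4, 6, 6, 7).
  b_1=1 ≤ 2
  b_2=2 ≤ 3
  b_3=2 ≤ 4
  b_4=4 ≤ 5
  b_5=6 ≤ 6
  b_6=6 ≤ 7
  b_7=7 ≤ 8
All bounds hold ⇒ YES

YES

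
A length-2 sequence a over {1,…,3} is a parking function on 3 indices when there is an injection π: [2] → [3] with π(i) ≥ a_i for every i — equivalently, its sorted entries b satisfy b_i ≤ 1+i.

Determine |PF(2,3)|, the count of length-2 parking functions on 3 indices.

8

|PF(2,3)| = (3−2+1)·(3+1)^(2−1) = 2·4 = 8
One tuple (2,2) → sorted (2,2): b_i ≤ 1+i ∀i, a PF.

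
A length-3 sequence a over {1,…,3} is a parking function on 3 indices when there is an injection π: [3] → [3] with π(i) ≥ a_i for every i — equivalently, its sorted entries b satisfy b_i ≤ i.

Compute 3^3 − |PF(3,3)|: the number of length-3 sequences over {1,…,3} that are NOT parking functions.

11

#PF = (3−3+1)·(3+1)^(3−1) = 1×16 = 16 [KW]
E.g. (2,2,3) → sorted (2,2,3): b_1=2>1, not a PF.
Total 27; non-PF = 27−16 = 11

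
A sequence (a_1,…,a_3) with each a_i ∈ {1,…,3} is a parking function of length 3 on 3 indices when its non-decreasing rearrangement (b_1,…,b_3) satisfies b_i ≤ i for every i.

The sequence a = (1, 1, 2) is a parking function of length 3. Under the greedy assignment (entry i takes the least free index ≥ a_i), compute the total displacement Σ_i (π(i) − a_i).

2

Σπ = 3·4/2 = 6 (π permutes [3]); Σa = 1+1+2 = 4; disp = 6−4 = 2.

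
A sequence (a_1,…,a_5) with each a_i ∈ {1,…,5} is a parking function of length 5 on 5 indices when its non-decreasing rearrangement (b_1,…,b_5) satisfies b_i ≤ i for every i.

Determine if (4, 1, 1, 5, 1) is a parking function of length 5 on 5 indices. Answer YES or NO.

Sorted: b = (1, 1, 1, 4, 5).
  b_1=1 ≤ 1
  b_2=1 ≤ 2
  b_3=1 ≤ 3
  b_4=4 ≤ 4
  b_5=5 ≤ 5
All bounds hold ⇒ YES

YES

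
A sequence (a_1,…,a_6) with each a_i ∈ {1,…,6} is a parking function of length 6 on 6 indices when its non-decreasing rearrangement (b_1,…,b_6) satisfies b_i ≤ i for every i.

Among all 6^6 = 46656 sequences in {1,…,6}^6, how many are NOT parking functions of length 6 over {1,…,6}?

29849

#PF = (6+1−6)·(6+1)^{6−1} = 1·16807 = 16807
Check (4,5,4,6,1,6) → sorted (1,4,4,5,6,6): b_2=4>2, not a PF.
6^6 − 16807 = 46656 − 16807 = 29849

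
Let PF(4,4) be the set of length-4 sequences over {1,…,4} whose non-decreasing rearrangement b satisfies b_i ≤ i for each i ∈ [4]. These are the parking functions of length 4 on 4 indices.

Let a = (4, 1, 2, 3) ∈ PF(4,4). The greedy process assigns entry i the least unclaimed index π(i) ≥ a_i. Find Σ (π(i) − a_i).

0

Σπ = 10 ({1..4} each once); Σa = 4+1+2+3 = 10; disp = 10−10 = 0.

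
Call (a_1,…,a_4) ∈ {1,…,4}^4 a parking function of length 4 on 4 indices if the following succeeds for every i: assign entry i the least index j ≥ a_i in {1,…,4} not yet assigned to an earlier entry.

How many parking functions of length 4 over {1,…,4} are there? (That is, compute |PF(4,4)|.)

125

Count = (4+1−4)·(4+1)^{4−1} = 1·125 = 125 (Konheim–Weiss)
Example (4,1,1,1) → sorted (1,1,1,4): b_i ≤ i ∀i, a PF.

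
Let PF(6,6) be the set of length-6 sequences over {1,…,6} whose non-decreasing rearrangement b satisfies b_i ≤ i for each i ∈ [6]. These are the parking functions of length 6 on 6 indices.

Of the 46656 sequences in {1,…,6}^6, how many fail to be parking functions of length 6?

29849

|PF| = (6−6+1)·(6+1)^(6−1) = 1·16807 = 16807
Check (5,3,3,3,5,3) → sorted (3,3,3,3,5,5): b_1=3>1, not a PF.
6^6 − 16807 = 46656 − 16807 = 29849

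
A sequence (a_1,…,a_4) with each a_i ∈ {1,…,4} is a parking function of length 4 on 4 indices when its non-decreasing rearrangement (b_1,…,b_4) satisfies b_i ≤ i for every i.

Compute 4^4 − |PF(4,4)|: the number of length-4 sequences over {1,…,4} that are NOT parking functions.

131

|PF(4,4)| = 1·5^3 = 1×125 = 125 [KW]
E.g. (2,3,3,4) → sorted (2,3,3,4): b_1=2>1, not a PF.
So 256 − 125 = 131 fail.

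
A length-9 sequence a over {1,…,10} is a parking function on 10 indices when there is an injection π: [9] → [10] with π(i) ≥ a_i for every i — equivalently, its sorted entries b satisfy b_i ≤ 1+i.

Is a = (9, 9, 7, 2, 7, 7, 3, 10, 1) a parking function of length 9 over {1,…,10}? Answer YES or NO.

NO

Order a: b = (1, 2, 3, 7, 7, 7, 9, 9, 10).
  b_1=1 ≤ 2
  b_2=2 ≤ 3
  b_3=3 ≤ 4
  b_4=7 > 5
  fails at i=4 ⇒ NO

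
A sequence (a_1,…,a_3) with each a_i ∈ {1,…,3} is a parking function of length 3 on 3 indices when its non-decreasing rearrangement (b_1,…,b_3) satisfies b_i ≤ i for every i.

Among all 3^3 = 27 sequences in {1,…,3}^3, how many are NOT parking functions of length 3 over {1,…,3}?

11

#PF = (4−3)·4^(3−1) = 1·16 = 16
One tuple (3,2,3) → sorted (2,3,3): b_1=2>1, not a PF.
3^3 − 16 = 27 − 16 = 11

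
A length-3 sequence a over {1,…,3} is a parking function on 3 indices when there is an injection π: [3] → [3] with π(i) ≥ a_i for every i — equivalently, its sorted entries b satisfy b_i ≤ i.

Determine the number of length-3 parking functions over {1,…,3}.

#PF = 1·4^2 = 1·16 = 16
Check (1,3,2) → sorted (1,2,3): b_i ≤ i ∀i, a PF.

16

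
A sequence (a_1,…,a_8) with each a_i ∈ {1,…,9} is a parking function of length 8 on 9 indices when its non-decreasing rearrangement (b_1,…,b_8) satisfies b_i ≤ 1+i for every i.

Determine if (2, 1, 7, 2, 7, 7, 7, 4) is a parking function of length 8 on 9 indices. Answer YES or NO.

NO

Rearranged: b = (1, 2, 2, 4, 7, 7, 7, 7).
  b_1=1 ≤ 2
  b_2=2 ≤ 3
  b_3=2 ≤ 4
  b_4=4 ≤ 5
  b_5=7 > 6
  fails at i=5 ⇒ NO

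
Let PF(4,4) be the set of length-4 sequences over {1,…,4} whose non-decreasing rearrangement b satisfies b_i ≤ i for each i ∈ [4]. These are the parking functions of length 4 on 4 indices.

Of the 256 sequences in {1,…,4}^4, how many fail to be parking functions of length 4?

Count = (4+1−4)·(4+1)^{4−1} = 1·125 = 125 (Pollak)
One tuple (3,3,4,4) → sorted (3,3,4,4): b_1=3>1, not a PF.
So 256 − 125 = 131 fail.

131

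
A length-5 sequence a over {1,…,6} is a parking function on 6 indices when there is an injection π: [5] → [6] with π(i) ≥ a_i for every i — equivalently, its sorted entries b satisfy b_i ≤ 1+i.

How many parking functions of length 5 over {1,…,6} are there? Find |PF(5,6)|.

4802

#PF = 2·7^4 = 2 · 2401 = 4802 [KW]
E.g. (4,1,5,5,3) → sorted (1,3,4,5,5): b_i ≤ 1+i ∀i, a PF.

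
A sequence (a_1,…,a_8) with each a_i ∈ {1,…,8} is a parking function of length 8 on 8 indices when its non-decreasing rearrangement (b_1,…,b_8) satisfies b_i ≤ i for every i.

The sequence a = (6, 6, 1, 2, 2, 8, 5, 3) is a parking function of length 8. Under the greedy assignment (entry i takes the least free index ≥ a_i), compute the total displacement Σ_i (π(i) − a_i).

3

Σπ(i) = 1+…+8 = 36; Σa = 6+6+1+2+2+8+5+3 = 33; disp = 36−33 = 3.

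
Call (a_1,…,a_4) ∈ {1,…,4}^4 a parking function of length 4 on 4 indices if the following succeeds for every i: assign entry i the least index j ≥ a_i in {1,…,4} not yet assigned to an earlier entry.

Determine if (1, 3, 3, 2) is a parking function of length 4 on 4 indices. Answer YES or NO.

Order a: b = (1, 2, 3, 3).
  b_1=1 ≤ 1
  b_2=2 ≤ 2
  b_3=3 ≤ 3
  b_4=3 ≤ 4
All bounds hold ⇒ YES

YES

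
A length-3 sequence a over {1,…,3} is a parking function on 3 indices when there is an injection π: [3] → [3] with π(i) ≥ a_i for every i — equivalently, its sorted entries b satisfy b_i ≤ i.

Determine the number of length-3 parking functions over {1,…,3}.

#PF = 1·4^2 = 1·16 = 16 (Pollak)
Check (2,3,1) → sorted (1,2,3): b_i ≤ i ∀i, a PF.

16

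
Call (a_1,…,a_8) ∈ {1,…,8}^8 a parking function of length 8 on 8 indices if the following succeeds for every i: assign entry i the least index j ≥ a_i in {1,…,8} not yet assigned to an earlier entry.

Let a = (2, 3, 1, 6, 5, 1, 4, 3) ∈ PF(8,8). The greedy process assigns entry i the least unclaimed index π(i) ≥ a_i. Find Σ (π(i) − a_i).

Σπ = 8·9/2 = 36 (π permutes [8]); Σa = 2+3+1+6+5+1+4+3 = 25; disp = 36−25 = 11.

11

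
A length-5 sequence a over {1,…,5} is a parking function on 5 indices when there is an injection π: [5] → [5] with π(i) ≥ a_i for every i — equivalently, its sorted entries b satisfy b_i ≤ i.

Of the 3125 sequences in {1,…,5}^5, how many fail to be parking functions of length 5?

#PF = 1·6^4 = 1 · 1296 = 1296 [KW]
E.g. (4,3,2,4,3) → sorted (2,3,3,4,4): b_1=2>1, not a PF.
Total 3125; non-PF = 3125−1296 = 1829

1829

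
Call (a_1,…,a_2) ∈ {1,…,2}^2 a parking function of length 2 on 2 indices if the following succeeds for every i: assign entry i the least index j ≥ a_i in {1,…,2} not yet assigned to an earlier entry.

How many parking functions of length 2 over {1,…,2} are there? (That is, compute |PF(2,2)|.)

3

|PF| = (2−2+1)·(2+1)^(2−1) = 1×3 = 3
One tuple (1,1) → sorted (1,1): b_i ≤ i ∀i, a PF.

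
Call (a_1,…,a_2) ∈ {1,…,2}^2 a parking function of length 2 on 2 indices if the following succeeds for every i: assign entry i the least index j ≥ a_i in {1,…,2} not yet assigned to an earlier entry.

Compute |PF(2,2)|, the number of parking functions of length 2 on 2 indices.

3

|PF(2,2)| = (3−2)·3^(2−1) = 1 · 3 = 3 (Konheim–Weiss)
One tuple (2,1) → sorted (1,2): b_i ≤ i ∀i, a PF.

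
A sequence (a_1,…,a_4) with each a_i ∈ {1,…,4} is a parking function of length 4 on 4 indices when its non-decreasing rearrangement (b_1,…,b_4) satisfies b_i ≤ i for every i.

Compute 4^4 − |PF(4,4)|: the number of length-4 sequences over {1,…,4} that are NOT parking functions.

131

|PF(4,4)| = (4−4+1)·(4+1)^(4−1) = 1×125 = 125 [KW]
Check (4,3,4,4) → sorted (3,4,4,4): b_1=3>1, not a PF.
4^4 − 125 = 256 − 125 = 131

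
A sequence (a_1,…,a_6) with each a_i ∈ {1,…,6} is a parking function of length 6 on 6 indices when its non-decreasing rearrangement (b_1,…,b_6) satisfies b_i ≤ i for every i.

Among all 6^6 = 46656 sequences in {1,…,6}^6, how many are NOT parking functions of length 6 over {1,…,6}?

29849

|PF(6,6)| = (6+1−6)·(6+1)^{6−1} = 1·16807 = 16807 (Konheim–Weiss)
One tuple (5,6,2,4,6,6) → sorted (2,4,5,6,6,6): b_1=2>1, not a PF.
So 46656 − 16807 = 29849 fail.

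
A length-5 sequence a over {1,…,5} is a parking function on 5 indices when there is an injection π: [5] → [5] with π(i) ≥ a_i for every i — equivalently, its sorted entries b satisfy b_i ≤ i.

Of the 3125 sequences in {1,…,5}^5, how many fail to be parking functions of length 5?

#PF = 1·6^4 = 1·1296 = 1296 [KW]
One tuple (5,5,3,5,5) → sorted (3,5,5,5,5): b_1=3>1, not a PF.
5^5 − 1296 = 3125 − 1296 = 1829

1829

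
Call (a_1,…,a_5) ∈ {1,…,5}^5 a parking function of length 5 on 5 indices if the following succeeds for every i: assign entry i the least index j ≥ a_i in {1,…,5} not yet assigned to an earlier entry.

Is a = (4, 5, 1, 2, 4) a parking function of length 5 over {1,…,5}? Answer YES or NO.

Rearranged: b = (1, 2, 4, 4, 5).
  b_1=1 ≤ 1
  b_2=2 ≤ 2
  b_3=4 > 3
  fails at i=3 ⇒ NO

NO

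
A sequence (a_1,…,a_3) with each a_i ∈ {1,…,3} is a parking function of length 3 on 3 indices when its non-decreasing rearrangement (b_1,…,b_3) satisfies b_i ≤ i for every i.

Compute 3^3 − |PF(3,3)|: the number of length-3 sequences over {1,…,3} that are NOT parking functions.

11

|PF| = (4−3)·4^(3−1) = 1·16 = 16
E.g. (3,3,2) → sorted (2,3,3): b_1=2>1, not a PF.
So 27 − 16 = 11 fail.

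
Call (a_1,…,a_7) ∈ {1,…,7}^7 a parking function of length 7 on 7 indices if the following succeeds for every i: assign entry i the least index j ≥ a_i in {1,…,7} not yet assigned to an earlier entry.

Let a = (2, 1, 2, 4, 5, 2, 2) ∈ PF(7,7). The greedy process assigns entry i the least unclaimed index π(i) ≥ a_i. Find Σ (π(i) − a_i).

Σπ = 7·8/2 = 28 (π permutes [7]); Σa = 2+1+2+4+5+2+2 = 18; disp = 28−18 = 10.

10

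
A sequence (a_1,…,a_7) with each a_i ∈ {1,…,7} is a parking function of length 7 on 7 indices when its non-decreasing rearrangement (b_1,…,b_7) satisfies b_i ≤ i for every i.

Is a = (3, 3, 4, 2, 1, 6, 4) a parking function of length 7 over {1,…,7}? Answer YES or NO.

YES

Sorted: b = (1, 2, 3, 3, 4, 4, 6).
  b_1=1 ≤ 1
  b_2=2 ≤ 2
  b_3=3 ≤ 3
  b_4=3 ≤ 4
  b_5=4 ≤ 5
  b_6=4 ≤ 6
  b_7=6 ≤ 7
All bounds hold ⇒ YES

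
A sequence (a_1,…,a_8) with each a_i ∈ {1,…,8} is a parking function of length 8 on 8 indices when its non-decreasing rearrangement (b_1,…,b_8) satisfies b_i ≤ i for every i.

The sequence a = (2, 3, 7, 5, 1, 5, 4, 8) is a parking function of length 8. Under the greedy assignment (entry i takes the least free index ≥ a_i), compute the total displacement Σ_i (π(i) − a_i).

Σπ = 36 ({1..8} each once); Σa = 2+3+7+5+1+5+4+8 = 35; disp = 36−35 = 1.

1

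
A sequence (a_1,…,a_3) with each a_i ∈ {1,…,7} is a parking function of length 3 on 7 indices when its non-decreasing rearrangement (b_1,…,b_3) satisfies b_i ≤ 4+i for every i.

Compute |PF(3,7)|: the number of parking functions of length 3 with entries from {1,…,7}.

#PF = (8−3)·8^(3−1) = 5 · 64 = 320 (Pollak)
Check (6,2,2) → sorted (2,2,6): b_i ≤ 4+i ∀i, a PF.

320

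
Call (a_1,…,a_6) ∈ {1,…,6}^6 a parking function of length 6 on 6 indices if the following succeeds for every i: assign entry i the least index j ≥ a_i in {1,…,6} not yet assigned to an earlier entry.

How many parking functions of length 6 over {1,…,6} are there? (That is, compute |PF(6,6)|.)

|PF(6,6)| = (7−6)·7^(6−1) = 1 · 16807 = 16807 [KW]
Check (4,1,1,6,4,2) → sorted (1,1,2,4,4,6): b_i ≤ i ∀i, a PF.

16807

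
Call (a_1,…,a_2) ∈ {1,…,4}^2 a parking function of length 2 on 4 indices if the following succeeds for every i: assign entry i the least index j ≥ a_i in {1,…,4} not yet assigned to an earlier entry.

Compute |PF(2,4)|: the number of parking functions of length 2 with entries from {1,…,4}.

|PF| = (5−2)·5^(2−1) = 3×5 = 15 (Konheim–Weiss)
Example (3,3) → sorted (3,3): b_i ≤ 2+i ∀i, a PF.

15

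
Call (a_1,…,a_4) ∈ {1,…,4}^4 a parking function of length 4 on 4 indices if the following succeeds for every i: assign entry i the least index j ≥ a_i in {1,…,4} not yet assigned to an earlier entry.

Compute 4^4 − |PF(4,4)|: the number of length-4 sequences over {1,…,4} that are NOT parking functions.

#PF = (4−4+1)·(4+1)^(4−1) = 1×125 = 125 [KW]
E.g. (3,3,3,3) → sorted (3,3,3,3): b_1=3>1, not a PF.
4^4 − 125 = 256 − 125 = 131

131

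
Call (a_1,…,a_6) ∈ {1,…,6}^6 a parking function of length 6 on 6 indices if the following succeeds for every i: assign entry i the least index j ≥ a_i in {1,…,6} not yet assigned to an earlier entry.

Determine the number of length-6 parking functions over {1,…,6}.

|PF(6,6)| = (6−6+1)·(6+1)^(6−1) = 1·16807 = 16807 (Pollak)
Check (5,3,1,6,1,3) → sorted (1,1,3,3,5,6): b_i ≤ i ∀i, a PF.

16807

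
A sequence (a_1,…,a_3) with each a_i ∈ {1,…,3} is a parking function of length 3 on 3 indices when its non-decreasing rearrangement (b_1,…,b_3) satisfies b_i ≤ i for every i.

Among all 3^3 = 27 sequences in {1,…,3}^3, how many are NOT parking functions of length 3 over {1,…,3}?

11

Count = (4−3)·4^(3−1) = 1·16 = 16
One tuple (3,2,3) → sorted (2,3,3): b_1=2>1, not a PF.
3^3 − 16 = 27 − 16 = 11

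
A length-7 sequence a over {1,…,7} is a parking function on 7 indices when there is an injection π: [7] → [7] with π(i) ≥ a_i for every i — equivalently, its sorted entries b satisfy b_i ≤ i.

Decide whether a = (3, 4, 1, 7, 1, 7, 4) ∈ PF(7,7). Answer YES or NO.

NO

Order a: b = (1, 1, 3, 4, 4, 7, 7).
  b_1=1 ≤ 1
  b_2=1 ≤ 2
  b_3=3 ≤ 3
  b_4=4 ≤ 4
  b_5=4 ≤ 5
  b_6=7 > 6
  fails at i=6 ⇒ NO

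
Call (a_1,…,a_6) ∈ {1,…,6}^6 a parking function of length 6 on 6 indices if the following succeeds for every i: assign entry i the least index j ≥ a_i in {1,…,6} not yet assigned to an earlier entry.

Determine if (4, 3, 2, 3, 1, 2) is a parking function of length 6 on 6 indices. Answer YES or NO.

YES

Rearranged: b = (1, 2, 2, 3, 3, 4).
  b_1=1 ≤ 1
  b_2=2 ≤ 2
  b_3=2 ≤ 3
  b_4=3 ≤ 4
  b_5=3 ≤ 5
  b_6=4 ≤ 6
All bounds hold ⇒ YES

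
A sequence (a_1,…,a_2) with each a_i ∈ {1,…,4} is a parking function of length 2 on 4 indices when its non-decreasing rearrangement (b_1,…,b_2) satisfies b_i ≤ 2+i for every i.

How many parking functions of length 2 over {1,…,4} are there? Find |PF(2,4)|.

15

#PF = (5−2)·5^(2−1) = 3 · 5 = 15 [KW]
E.g. (1,2) → sorted (1,2): b_i ≤ 2+i ∀i, a PF.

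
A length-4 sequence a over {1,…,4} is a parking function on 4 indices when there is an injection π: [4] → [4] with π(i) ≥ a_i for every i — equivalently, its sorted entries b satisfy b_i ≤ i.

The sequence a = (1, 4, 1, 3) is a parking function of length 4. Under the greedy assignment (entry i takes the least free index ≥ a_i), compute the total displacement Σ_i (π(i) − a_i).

1

Σπ = 4·5/2 = 10 (π permutes [4]); Σa = 1+4+1+3 = 9; disp = 10−9 = 1.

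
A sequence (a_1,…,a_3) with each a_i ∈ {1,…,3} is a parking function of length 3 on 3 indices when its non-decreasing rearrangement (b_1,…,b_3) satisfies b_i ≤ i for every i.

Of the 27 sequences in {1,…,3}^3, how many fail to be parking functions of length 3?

11

Count = (3+1−3)·(3+1)^{3−1} = 1×16 = 16 [KW]
One tuple (3,2,2) → sorted (2,2,3): b_1=2>1, not a PF.
3^3 − 16 = 27 − 16 = 11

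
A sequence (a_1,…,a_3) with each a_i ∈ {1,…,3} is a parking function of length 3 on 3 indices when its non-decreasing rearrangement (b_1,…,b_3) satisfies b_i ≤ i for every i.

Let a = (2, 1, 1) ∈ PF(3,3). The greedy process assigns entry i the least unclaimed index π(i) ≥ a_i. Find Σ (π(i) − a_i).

Σπ = 3·4/2 = 6 (π permutes [3]); Σa = 2+1+1 = 4; disp = 6−4 = 2.

2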